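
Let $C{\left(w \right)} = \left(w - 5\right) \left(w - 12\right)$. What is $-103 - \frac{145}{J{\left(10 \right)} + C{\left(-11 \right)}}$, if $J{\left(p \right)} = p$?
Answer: $- \frac{39079}{378} \approx -103.38$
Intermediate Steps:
$C{\left(w \right)} = \left(-12 + w\right) \left(-5 + w\right)$ ($C{\left(w \right)} = \left(-5 + w\right) \left(-12 + w\right) = \left(-12 + w\right) \left(-5 + w\right)$)
$-103 - \frac{145}{J{\left(10 \right)} + C{\left(-11 \right)}} = -103 - \frac{145}{10 + \left(60 + \left(-11\right)^{2} - -187\right)} = -103 - \frac{145}{10 + \left(60 + 121 + 187\right)} = -103 - \frac{145}{10 + 368} = -103 - \frac{145}{378} = - \frac{39079}{378}$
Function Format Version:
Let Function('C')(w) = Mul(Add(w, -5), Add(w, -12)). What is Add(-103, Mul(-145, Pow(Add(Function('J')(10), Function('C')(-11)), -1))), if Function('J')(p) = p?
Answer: Rational(-39079, 378) ≈ -103.38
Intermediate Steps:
Function('C')(w) = Mul(Add(-12, w), Add(-5, w)) (Function('C')(w) = Mul(Add(-5, w), Add(-12, w)) = Mul(Add(-12, w), Add(-5, w)))
Add(-103, Mul(-145, Pow(Add(Function('J')(10), Function('C')(-11)), -1))) = Add(-103, Mul(-145, Pow(Add(10, Add(60, Pow(-11, 2), Mul(-17, -11))), -1))) = Add(-103, Mul(-145, Pow(Add(10, Add(60, 121, 187)), -1))) = Add(-103, Mul(-145, Pow(Add(10, 368), -1))) = Add(-103, Mul(-145, Pow(378, -1))) = Add(-103, Mul(-145, Rational(1, 378))) = Add(-103, Rational(-145, 378)) = Rational(-39079, 378)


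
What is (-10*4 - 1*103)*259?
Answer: -37037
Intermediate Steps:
(-10*4 - 1*103)*259 = (-40 - 103)*259 = -143*259 = -37037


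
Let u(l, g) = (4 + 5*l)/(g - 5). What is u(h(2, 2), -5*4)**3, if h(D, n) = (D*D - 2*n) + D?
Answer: -2744/15625 ≈ -0.17562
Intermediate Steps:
h(D, n) = D + D**2 - 2*n (h(D, n) = (D**2 - 2*n) + D = D + D**2 - 2*n)
u(l, g) = (4 + 5*l)/(-5 + g)
u(h(2, 2), -5*4)**3 = ((4 + 5*(2 + 2**2 - 2*2))/(-5 - 5*4))**3 = ((4 + 5*(2 + 4 - 4))/(-5 - 20))**3 = ((4 + 5*2)/(-25))**3 = (-(4 + 10)/25)**3 = (-1/25*14)**3 = (-14/25)**3 = -2744/15625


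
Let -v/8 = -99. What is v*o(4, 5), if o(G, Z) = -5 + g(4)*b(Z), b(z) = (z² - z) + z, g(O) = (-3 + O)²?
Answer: 15840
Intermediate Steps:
v = 792 (v = -8*(-99) = 792)
b(z) = z²
o(G, Z) = -5 + Z² (o(G, Z) = -5 + (-3 + 4)²*Z² = -5 + 1²*Z² = -5 + 1*Z² = -5 + Z²)
v*o(4, 5) = 792*(-5 + 5²) = 792*(-5 + 25) = 792*20 = 15840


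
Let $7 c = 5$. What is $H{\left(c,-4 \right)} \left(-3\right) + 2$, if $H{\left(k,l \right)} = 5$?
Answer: $-13$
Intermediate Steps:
$c = \frac{5}{7}$ ($c = \frac{1}{7} \cdot 5 = \frac{5}{7} \approx 0.71429$)
$H{\left(c,-4 \right)} \left(-3\right) + 2 = 5 \left(-3\right) + 2 = -15 + 2 = -13$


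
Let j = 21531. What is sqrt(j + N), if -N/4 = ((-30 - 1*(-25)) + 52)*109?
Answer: sqrt(1039) ≈ 32.234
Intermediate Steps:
N = -20492 (N = -4*((-30 - 1*(-25)) + 52)*109 = -4*((-30 + 25) + 52)*109 = -4*(-5 + 52)*109 = -188*109 = -4*5123 = -20492)
sqrt(j + N) = sqrt(21531 - 20492) = sqrt(1039)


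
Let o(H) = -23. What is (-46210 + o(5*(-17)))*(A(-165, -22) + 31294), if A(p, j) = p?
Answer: -1439187057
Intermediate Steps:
(-46210 + o(5*(-17)))*(A(-165, -22) + 31294) = (-46210 - 23)*(-165 + 31294) = -46233*31129 = -1439187057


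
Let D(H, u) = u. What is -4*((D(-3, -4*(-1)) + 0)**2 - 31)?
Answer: 60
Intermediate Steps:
-4*((D(-3, -4*(-1)) + 0)**2 - 31) = -4*((-4*(-1) + 0)**2 - 31) = -4*((4 + 0)**2 - 31) = -4*(4**2 - 31) = -4*(16 - 31) = -4*(-15) = 60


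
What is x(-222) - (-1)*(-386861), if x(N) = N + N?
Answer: -387305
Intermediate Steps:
x(N) = 2*N
x(-222) - (-1)*(-386861) = 2*(-222) - (-1)*(-386861) = -444 - 1*386861 = -444 - 386861 = -387305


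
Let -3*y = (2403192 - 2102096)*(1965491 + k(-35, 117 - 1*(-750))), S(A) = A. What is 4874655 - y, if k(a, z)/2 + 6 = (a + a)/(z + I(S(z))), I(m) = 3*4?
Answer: 520203135632731/2637 ≈ 1.9727e+11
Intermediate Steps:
I(m) = 12
k(a, z) = -12 + 4*a/(12 + z) (k(a, z) = -12 + 2*((a + a)/(z + 12)) = -12 + 2*((2*a)/(12 + z)) = -12 + 2*(2*a/(12 + z)) = -12 + 4*a/(12 + z))
y = -520190281167496/2637 (y = -(2403192 - 2102096)*(1965491 + 4*(-36 - 35 - 3*(117 - 1*(-750)))/(12 + (117 - 1*(-750))))/3 = -301096*(1965491 + 4*(-36 - 35 - 3*(117 + 750))/(12 + (117 + 750)))/3 = -301096*(1965491 + 4*(-36 - 35 - 3*867)/(12 + 867))/3 = -301096*(1965491 + 4*(-36 - 35 - 2601)/879)/3 = -301096*(1965491 + 4*(1/879)*(-2672))/3 = -301096*(1965491 - 10688/879)/3 = -301096*1727655901/(3*879) = -1/3*520190281167496/879 = -520190281167496/2637 ≈ -1.9727e+11)
4874655 - y = 4874655 - 1*(-520190281167496/2637) = 4874655 + 520190281167496/2637 = 520203135632731/2637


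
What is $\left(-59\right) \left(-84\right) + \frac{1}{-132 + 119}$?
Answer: $\frac{64427}{13} \approx 4955.9$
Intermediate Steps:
$\left(-59\right) \left(-84\right) + \frac{1}{-132 + 119} = 4956 + \frac{1}{-13} = 4956 - \frac{1}{13} = \frac{64427}{13}$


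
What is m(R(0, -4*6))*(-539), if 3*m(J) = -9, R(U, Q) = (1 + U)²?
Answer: 1617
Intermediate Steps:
m(J) = -3 (m(J) = (⅓)*(-9) = -3)
m(R(0, -4*6))*(-539) = -3*(-539) = 1617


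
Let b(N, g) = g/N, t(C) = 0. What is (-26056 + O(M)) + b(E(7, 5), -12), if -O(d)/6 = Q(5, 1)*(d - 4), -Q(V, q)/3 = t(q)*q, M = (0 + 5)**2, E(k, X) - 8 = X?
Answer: -338740/13 ≈ -26057.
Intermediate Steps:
E(k, X) = 8 + X
M = 25 (M = 5**2 = 25)
Q(V, q) = 0 (Q(V, q) = -0*q = -3*0 = 0)
O(d) = 0 (O(d) = -0*(d - 4) = -0*(-4 + d) = -6*0 = 0)
(-26056 + O(M)) + b(E(7, 5), -12) = (-26056 + 0) - 12/(8 + 5) = -26056 - 12/13 = -338740/13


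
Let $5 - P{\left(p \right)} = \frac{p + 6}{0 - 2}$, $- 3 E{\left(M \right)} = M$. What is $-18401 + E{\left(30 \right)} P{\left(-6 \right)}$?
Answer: $-18451$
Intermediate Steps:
$E{\left(M \right)} = - \frac{M}{3}$
$P{\left(p \right)} = 8 + \frac{p}{2}$ ($P{\left(p \right)} = 5 - \frac{p + 6}{0 - 2} = 5 - \frac{6 + p}{-2} = 5 - \left(6 + p\right) \left(- \frac{1}{2}\right) = 5 - \left(-3 - \frac{p}{2}\right) = 5 + \left(3 + \frac{p}{2}\right) = 8 + \frac{p}{2}$)
$-18401 + E{\left(30 \right)} P{\left(-6 \right)} = -18401 + \left(- \frac{1}{3}\right) 30 \left(8 + \frac{1}{2} \left(-6\right)\right) = -18401 - 10 \left(8 - 3\right) = -18401 - 50 = -18451$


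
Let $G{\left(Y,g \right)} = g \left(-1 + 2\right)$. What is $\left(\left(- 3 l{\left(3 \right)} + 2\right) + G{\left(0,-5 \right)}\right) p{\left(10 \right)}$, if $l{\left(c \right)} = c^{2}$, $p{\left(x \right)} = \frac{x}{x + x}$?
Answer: $-15$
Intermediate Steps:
$G{\left(Y,g \right)} = g$ ($G{\left(Y,g \right)} = g 1 = g$)
$p{\left(x \right)} = \frac{1}{2}$ ($p{\left(x \right)} = \frac{x}{2 x} = \frac{1}{2 x} x = \frac{1}{2}$)
$\left(\left(- 3 l{\left(3 \right)} + 2\right) + G{\left(0,-5 \right)}\right) p{\left(10 \right)} = \left(\left(- 3 \cdot 3^{2} + 2\right) - 5\right) \frac{1}{2} = \left(\left(\left(-3\right) 9 + 2\right) - 5\right) \frac{1}{2} = \left(\left(-27 + 2\right) - 5\right) \frac{1}{2} = \left(-25 - 5\right) \frac{1}{2} = \left(-30\right) \frac{1}{2} = -15$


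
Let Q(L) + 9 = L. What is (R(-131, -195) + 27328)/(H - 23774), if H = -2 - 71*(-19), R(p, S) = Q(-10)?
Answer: -27309/22427 ≈ -1.2177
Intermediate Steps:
Q(L) = -9 + L
R(p, S) = -19 (R(p, S) = -9 - 10 = -19)
H = 1347 (H = -2 + 1349 = 1347)
(R(-131, -195) + 27328)/(H - 23774) = (-19 + 27328)/(1347 - 23774) = 27309/(-22427) = 27309*(-1/22427) = -27309/22427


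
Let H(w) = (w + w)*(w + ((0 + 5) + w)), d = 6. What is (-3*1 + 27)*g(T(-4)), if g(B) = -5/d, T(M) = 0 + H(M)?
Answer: -20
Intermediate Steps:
H(w) = 2*w*(5 + 2*w) (H(w) = (2*w)*(w + (5 + w)) = (2*w)*(5 + 2*w) = 2*w*(5 + 2*w))
T(M) = 2*M*(5 + 2*M) (T(M) = 0 + 2*M*(5 + 2*M) = 2*M*(5 + 2*M))
g(B) = -5/6
(-3*1 + 27)*g(T(-4)) = (-3*1 + 27)*(-5/6) = (-3 + 27)*(-5/6) = 24*(-5/6) = -20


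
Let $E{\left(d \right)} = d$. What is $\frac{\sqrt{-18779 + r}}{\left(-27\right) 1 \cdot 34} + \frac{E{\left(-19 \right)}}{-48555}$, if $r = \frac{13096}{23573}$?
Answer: $\frac{19}{48555} - \frac{i \sqrt{128826232843}}{2404446} \approx 0.00039131 - 0.14928 i$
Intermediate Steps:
$r = \frac{13096}{23573}$ ($r = 13096 \cdot \frac{1}{23573} = \frac{13096}{23573} \approx 0.55555$)
$\frac{\sqrt{-18779 + r}}{\left(-27\right) 1 \cdot 34} + \frac{E{\left(-19 \right)}}{-48555} = \frac{\sqrt{-18779 + \frac{13096}{23573}}}{\left(-27\right) 1 \cdot 34} - \frac{19}{-48555} = \frac{\sqrt{- \frac{442664271}{23573}}}{\left(-27\right) 34} - - \frac{19}{48555} = \frac{\frac{9}{23573} i \sqrt{128826232843}}{-918} + \frac{19}{48555} = \frac{9 i \sqrt{128826232843}}{23573} \left(- \frac{1}{918}\right) + \frac{19}{48555} = - \frac{i \sqrt{128826232843}}{2404446} + \frac{19}{48555} = \frac{19}{48555} - \frac{i \sqrt{128826232843}}{2404446}$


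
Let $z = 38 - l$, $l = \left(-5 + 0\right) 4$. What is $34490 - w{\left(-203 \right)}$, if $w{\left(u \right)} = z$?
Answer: $34432$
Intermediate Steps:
$l = -20$ ($l = \left(-5\right) 4 = -20$)
$z = 58$ ($z = 38 - -20 = 38 + 20 = 58$)
$w{\left(u \right)} = 58$
$34490 - w{\left(-203 \right)} = 34490 - 58 = 34432$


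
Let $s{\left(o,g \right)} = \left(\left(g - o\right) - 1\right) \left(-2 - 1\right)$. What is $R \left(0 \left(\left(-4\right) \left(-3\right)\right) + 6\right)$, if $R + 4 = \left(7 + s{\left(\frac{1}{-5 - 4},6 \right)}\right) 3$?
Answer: $-174$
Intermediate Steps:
$s{\left(o,g \right)} = 3 - 3 g + 3 o$ ($s{\left(o,g \right)} = \left(-1 + g - o\right) \left(-3\right) = 3 - 3 g + 3 o$)
$R = -29$ ($R = -4 + \left(7 + \left(3 - 18 + \frac{3}{-5 - 4}\right)\right) 3 = -4 + \left(7 + \left(3 - 18 + \frac{3}{-9}\right)\right) 3 = -4 + \left(7 + \left(3 - 18 + 3 \left(- \frac{1}{9}\right)\right)\right) 3 = -4 + \left(7 - \frac{46}{3}\right) 3 = -4 - 25 = -29$)
$R \left(0 \left(\left(-4\right) \left(-3\right)\right) + 6\right) = - 29 \left(0 \left(\left(-4\right) \left(-3\right)\right) + 6\right) = - 29 \left(0 \cdot 12 + 6\right) = - 29 \left(0 + 6\right) = \left(-29\right) 6 = -174$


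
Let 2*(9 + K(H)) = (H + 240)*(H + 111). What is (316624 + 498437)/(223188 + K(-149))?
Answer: 815061/221450 ≈ 3.6806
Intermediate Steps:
K(H) = -9 + (111 + H)*(240 + H)/2 (K(H) = -9 + ((H + 240)*(H + 111))/2 = -9 + ((240 + H)*(111 + H))/2 = -9 + ((111 + H)*(240 + H))/2 = -9 + (111 + H)*(240 + H)/2)
(316624 + 498437)/(223188 + K(-149)) = (316624 + 498437)/(223188 + (13311 + (½)*(-149)² + (351/2)*(-149))) = 815061/(223188 + (13311 + (½)*22201 - 52299/2)) = 815061/(223188 + (13311 + 22201/2 - 52299/2)) = 815061/(223188 - 1738) = 815061/221450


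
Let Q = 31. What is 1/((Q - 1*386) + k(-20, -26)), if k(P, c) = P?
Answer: -1/375 ≈ -0.0026667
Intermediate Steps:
1/((Q - 1*386) + k(-20, -26)) = 1/((31 - 1*386) - 20) = 1/((31 - 386) - 20) = 1/(-355 - 20) = 1/(-375) = -1/375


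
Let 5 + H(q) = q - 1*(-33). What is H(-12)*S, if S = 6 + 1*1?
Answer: 112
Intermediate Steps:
H(q) = 28 + q (H(q) = -5 + (q - 1*(-33)) = -5 + (q + 33) = -5 + (33 + q) = 28 + q)
S = 7 (S = 6 + 1 = 7)
H(-12)*S = (28 - 12)*7 = 16*7 = 112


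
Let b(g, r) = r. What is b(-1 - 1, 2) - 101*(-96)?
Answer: 9698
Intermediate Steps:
b(-1 - 1, 2) - 101*(-96) = 2 - 101*(-96) = 2 + 9696 = 9698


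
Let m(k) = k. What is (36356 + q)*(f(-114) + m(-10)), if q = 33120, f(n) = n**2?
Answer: 902215336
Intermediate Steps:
(36356 + q)*(f(-114) + m(-10)) = (36356 + 33120)*((-114)**2 - 10) = 69476*(12996 - 10) = 69476*12986 = 902215336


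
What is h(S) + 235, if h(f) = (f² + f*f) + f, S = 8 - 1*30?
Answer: 1181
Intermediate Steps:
S = -22 (S = 8 - 30 = -22)
h(f) = f + 2*f² (h(f) = (f² + f²) + f = 2*f² + f = f + 2*f²)
h(S) + 235 = -22*(1 + 2*(-22)) + 235 = -22*(1 - 44) + 235 = -22*(-43) + 235 = 946 + 235 = 1181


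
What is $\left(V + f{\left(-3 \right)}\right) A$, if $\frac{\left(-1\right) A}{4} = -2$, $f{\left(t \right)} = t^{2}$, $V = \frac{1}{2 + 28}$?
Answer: $\frac{1084}{15} \approx 72.267$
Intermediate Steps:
$V = \frac{1}{30} \approx 0.033333$
$A = 8$ ($A = \left(-4\right) \left(-2\right) = 8$)
$\left(V + f{\left(-3 \right)}\right) A = \left(\frac{1}{30} + \left(-3\right)^{2}\right) 8 = \left(\frac{1}{30} + 9\right) 8 = \frac{271}{30} \cdot 8 = \frac{1084}{15}$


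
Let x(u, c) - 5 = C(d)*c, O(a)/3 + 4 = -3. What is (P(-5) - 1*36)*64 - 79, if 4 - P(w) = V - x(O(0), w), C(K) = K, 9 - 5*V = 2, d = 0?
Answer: -9483/5 ≈ -1896.6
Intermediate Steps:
V = 7/5 (V = 9/5 - ⅕*2 = 9/5 - ⅖ = 7/5 ≈ 1.4000)
O(a) = -21 (O(a) = -12 + 3*(-3) = -12 - 9 = -21)
x(u, c) = 5 (x(u, c) = 5 + 0*c = 5 + 0 = 5)
P(w) = 38/5 (P(w) = 4 - (7/5 - 1*5) = 4 - (7/5 - 5) = 4 - 1*(-18/5) = 4 + 18/5 = 38/5)
(P(-5) - 1*36)*64 - 79 = (38/5 - 1*36)*64 - 79 = (38/5 - 36)*64 - 79 = -142/5*64 - 79 = -9088/5 - 79 = -9483/5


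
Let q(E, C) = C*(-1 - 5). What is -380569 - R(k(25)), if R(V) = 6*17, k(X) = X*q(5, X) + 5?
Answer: -380671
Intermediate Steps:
q(E, C) = -6*C (q(E, C) = C*(-6) = -6*C)
k(X) = 5 - 6*X² (k(X) = X*(-6*X) + 5 = -6*X² + 5 = 5 - 6*X²)
R(V) = 102
-380569 - R(k(25)) = -380569 - 1*102 = -380569 - 102 = -380671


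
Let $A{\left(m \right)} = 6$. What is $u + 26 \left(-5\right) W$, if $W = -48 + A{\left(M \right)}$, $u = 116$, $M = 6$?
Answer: $5576$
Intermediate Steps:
$W = -42$ ($W = -48 + 6 = -42$)
$u + 26 \left(-5\right) W = 116 + 26 \left(-5\right) \left(-42\right) = 116 - -5460 = 116 + 5460 = 5576$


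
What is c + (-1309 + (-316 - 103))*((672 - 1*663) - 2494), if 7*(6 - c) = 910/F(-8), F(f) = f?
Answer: 17176409/4 ≈ 4.2941e+6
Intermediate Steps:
c = 89/4 (c = 6 - 130/(-8) = 6 - 130*(-1)/8 = 6 - ⅐*(-455/4) = 6 + 65/4 = 89/4 ≈ 22.250)
c + (-1309 + (-316 - 103))*((672 - 1*663) - 2494) = 89/4 + (-1309 + (-316 - 103))*((672 - 1*663) - 2494) = 89/4 + (-1309 - 419)*((672 - 663) - 2494) = 89/4 - 1728*(9 - 2494) = 89/4 - 1728*(-2485) = 89/4 + 4294080 = 17176409/4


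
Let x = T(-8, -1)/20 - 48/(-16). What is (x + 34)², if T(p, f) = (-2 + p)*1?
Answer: 5329/4 ≈ 1332.3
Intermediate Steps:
T(p, f) = -2 + p
x = 5/2 (x = (-2 - 8)/20 - 48/(-16) = -10*1/20 - 48*(-1/16) = -½ + 3 = 5/2 ≈ 2.5000)
(x + 34)² = (5/2 + 34)² = (73/2)² = 5329/4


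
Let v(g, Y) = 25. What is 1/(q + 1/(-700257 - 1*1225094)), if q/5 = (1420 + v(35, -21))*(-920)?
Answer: -1925351/12797808097001 ≈ -1.5044e-7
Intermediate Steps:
q = -6647000 (q = 5*((1420 + 25)*(-920)) = 5*(1445*(-920)) = 5*(-1329400) = -6647000)
1/(q + 1/(-700257 - 1*1225094)) = 1/(-6647000 + 1/(-700257 - 1*1225094)) = 1/(-6647000 + 1/(-700257 - 1225094)) = 1/(-6647000 + 1/(-1925351)) = 1/(-6647000 - 1/1925351) = 1/(-12797808097001/1925351) = -1925351/12797808097001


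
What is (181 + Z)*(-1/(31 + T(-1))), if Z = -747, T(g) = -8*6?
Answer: -566/17 ≈ -33.294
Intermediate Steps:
T(g) = -48
(181 + Z)*(-1/(31 + T(-1))) = (181 - 747)*(-1/(31 - 48)) = -(-566)/(-17) = -(-566)*(-1)/17 = -566*1/17 = -566/17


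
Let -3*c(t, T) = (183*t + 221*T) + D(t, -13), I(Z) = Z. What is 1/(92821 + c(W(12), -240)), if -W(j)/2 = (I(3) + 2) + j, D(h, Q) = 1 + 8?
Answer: 1/112572 ≈ 8.8832e-6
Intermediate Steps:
D(h, Q) = 9
W(j) = -10 - 2*j (W(j) = -2*((3 + 2) + j) = -2*(5 + j) = -10 - 2*j)
c(t, T) = -3 - 61*t - 221*T/3 (c(t, T) = -((183*t + 221*T) + 9)/3 = -(9 + 183*t + 221*T)/3 = -3 - 61*t - 221*T/3)
1/(92821 + c(W(12), -240)) = 1/(92821 + (-3 - 61*(-10 - 2*12) - 221/3*(-240))) = 1/(92821 + (-3 - 61*(-10 - 24) + 17680)) = 1/(92821 + (-3 - 61*(-34) + 17680)) = 1/(92821 + (-3 + 2074 + 17680)) = 1/(92821 + 19751) = 1/112572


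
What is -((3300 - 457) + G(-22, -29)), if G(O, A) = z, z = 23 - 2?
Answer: -2864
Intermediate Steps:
z = 21
G(O, A) = 21
-((3300 - 457) + G(-22, -29)) = -((3300 - 457) + 21) = -(2843 + 21) = -1*2864 = -2864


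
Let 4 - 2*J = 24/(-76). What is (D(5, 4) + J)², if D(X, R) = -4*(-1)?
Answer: 13689/361 ≈ 37.920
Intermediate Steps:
D(X, R) = 4
J = 41/19 (J = 2 - 12/(-76) = 2 - 12*(-1)/76 = 2 - ½*(-6/19) = 2 + 3/19 = 41/19 ≈ 2.1579)
(D(5, 4) + J)² = (4 + 41/19)² = (117/19)² = 13689/361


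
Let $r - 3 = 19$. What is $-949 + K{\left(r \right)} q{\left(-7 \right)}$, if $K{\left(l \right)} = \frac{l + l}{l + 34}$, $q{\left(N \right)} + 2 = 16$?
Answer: $-938$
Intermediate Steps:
$q{\left(N \right)} = 14$ ($q{\left(N \right)} = -2 + 16 = 14$)
$r = 22$ ($r = 3 + 19 = 22$)
$K{\left(l \right)} = \frac{2 l}{34 + l}$
$-949 + K{\left(r \right)} q{\left(-7 \right)} = -949 + 2 \cdot 22 \frac{1}{34 + 22} \cdot 14 = -949 + 2 \cdot 22 \cdot \frac{1}{56} \cdot 14 = -949 + \frac{11}{14} \cdot 14 = -949 + 11 = -938$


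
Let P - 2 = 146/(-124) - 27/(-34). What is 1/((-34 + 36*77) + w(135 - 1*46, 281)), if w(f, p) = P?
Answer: 527/1443778 ≈ 0.00036501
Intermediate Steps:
P = 852/527 (P = 2 + (146/(-124) - 27/(-34)) = 2 + (146*(-1/124) - 27*(-1/34)) = 2 + (-73/62 + 27/34) = 2 - 202/527 = 852/527 ≈ 1.6167)
w(f, p) = 852/527
1/((-34 + 36*77) + w(135 - 1*46, 281)) = 1/((-34 + 36*77) + 852/527) = 1/((-34 + 2772) + 852/527) = 1/(2738 + 852/527) = 1/(1443778/527) = 527/1443778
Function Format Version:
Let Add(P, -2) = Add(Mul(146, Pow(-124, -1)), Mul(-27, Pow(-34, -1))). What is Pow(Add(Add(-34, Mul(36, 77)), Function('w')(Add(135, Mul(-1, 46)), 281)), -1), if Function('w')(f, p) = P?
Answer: Rational(527, 1443778) ≈ 0.00036501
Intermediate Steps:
P = Rational(852, 527) (P = Add(2, Add(Mul(146, Pow(-124, -1)), Mul(-27, Pow(-34, -1)))) = Add(2, Add(Mul(146, Rational(-1, 124)), Mul(-27, Rational(-1, 34)))) = Add(2, Add(Rational(-73, 62), Rational(27, 34))) = Add(2, Rational(-202, 527)) = Rational(852, 527) ≈ 1.6167)
Function('w')(f, p) = Rational(852, 527)
Pow(Add(Add(-34, Mul(36, 77)), Function('w')(Add(135, Mul(-1, 46)), 281)), -1) = Pow(Add(Add(-34, Mul(36, 77)), Rational(852, 527)), -1) = Pow(Add(Add(-34, 2772), Rational(852, 527)), -1) = Pow(Add(2738, Rational(852, 527)), -1) = Pow(Rational(1443778, 527), -1) = Rational(527, 1443778)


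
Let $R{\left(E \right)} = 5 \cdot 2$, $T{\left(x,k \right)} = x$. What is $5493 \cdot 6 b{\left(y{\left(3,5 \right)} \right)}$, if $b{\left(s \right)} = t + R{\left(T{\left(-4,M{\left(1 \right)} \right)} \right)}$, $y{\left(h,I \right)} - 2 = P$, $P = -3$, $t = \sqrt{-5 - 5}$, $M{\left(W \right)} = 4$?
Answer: $329580 + 32958 i \sqrt{10} \approx 3.2958 \cdot 10^{5} + 1.0422 \cdot 10^{5} i$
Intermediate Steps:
$t = i \sqrt{10}$ ($t = \sqrt{-10} = i \sqrt{10} \approx 3.1623 i$)
$R{\left(E \right)} = 10$
$y{\left(h,I \right)} = -1$ ($y{\left(h,I \right)} = 2 - 3 = -1$)
$b{\left(s \right)} = 10 + i \sqrt{10}$ ($b{\left(s \right)} = i \sqrt{10} + 10 = 10 + i \sqrt{10}$)
$5493 \cdot 6 b{\left(y{\left(3,5 \right)} \right)} = 5493 \cdot 6 \left(10 + i \sqrt{10}\right) = 5493 \left(60 + 6 i \sqrt{10}\right) = 329580 + 32958 i \sqrt{10}$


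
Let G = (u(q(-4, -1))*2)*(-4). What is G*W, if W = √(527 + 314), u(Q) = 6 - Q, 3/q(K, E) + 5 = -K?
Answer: -2088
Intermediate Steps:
q(K, E) = 3/(-5 - K)
W = 29 (W = √841 = 29)
G = -72 (G = ((6 - (-3)/(5 - 4))*2)*(-4) = ((6 - (-3)/1)*2)*(-4) = ((6 - (-3))*2)*(-4) = ((6 - 1*(-3))*2)*(-4) = ((6 + 3)*2)*(-4) = (9*2)*(-4) = 18*(-4) = -72)
G*W = -72*29 = -2088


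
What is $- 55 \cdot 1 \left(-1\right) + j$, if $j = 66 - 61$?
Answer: $60$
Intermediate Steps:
$j = 5$ ($j = 66 - 61 = 5$)
$- 55 \cdot 1 \left(-1\right) + j = - 55 \cdot 1 \left(-1\right) + 5 = \left(-55\right) \left(-1\right) + 5 = 55 + 5 = 60$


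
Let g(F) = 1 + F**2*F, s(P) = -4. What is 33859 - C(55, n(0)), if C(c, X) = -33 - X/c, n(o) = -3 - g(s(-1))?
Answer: 372824/11 ≈ 33893.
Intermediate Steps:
g(F) = 1 + F**3
n(o) = 60 (n(o) = -3 - (1 + (-4)**3) = -3 - (1 - 64) = -3 - 1*(-63) = -3 + 63 = 60)
C(c, X) = -33 - X/c
33859 - C(55, n(0)) = 33859 - (-33 - 1*60/55) = 33859 - (-33 - 1*60*1/55) = 33859 - (-33 - 12/11) = 33859 - 1*(-375/11) = 33859 + 375/11 = 372824/11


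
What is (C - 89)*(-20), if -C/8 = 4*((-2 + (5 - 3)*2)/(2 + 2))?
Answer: 2100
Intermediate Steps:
C = -16 (C = -32*(-2 + (5 - 3)*2)/(2 + 2) = -32*(-2 + 2*2)/4 = -32*(-2 + 4)*(¼) = -32*2*(¼) = -32/2 = -8*2 = -16)
(C - 89)*(-20) = (-16 - 89)*(-20) = -105*(-20) = 2100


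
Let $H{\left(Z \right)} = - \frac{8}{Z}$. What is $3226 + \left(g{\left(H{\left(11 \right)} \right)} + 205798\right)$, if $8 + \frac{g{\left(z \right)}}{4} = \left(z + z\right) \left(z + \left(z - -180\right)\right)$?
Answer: $\frac{25162336}{121} \approx 2.0795 \cdot 10^{5}$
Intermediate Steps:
$g{\left(z \right)} = -32 + 8 z \left(180 + 2 z\right)$ ($g{\left(z \right)} = -32 + 4 \left(z + z\right) \left(z + \left(z - -180\right)\right) = -32 + 4 \cdot 2 z \left(z + \left(z + 180\right)\right) = -32 + 4 \cdot 2 z \left(z + \left(180 + z\right)\right) = -32 + 4 \cdot 2 z \left(180 + 2 z\right) = -32 + 8 z \left(180 + 2 z\right)$)
$3226 + \left(g{\left(H{\left(11 \right)} \right)} + 205798\right) = 3226 + \left(\left(-32 + 16 \left(- \frac{8}{11}\right)^{2} + 1440 \left(- \frac{8}{11}\right)\right) + 205798\right) = 3226 + \left(\left(-32 + 16 \cdot \frac{64}{121} - \frac{11520}{11}\right) + 205798\right) = 3226 + \left(\left(-32 + \frac{1024}{121} - \frac{11520}{11}\right) + 205798\right) = 3226 + \left(- \frac{129568}{121} + 205798\right) = 3226 + \frac{24771990}{121} = \frac{25162336}{121}$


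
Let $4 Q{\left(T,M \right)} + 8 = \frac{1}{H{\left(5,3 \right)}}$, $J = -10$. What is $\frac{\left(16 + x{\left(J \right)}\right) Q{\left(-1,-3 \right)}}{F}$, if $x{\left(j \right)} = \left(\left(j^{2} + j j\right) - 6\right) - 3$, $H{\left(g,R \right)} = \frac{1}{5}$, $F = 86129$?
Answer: $- \frac{621}{344516} \approx -0.0018025$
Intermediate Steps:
$H{\left(g,R \right)} = \frac{1}{5}$
$Q{\left(T,M \right)} = - \frac{3}{4}$ ($Q{\left(T,M \right)} = -2 + \frac{\frac{1}{\frac{1}{5}}}{4} = -2 + \frac{1}{4} \cdot 5 = -2 + \frac{5}{4} = - \frac{3}{4}$)
$x{\left(j \right)} = -9 + 2 j^{2}$ ($x{\left(j \right)} = \left(\left(j^{2} + j^{2}\right) - 6\right) - 3 = \left(2 j^{2} - 6\right) - 3 = \left(-6 + 2 j^{2}\right) - 3 = -9 + 2 j^{2}$)
$\frac{\left(16 + x{\left(J \right)}\right) Q{\left(-1,-3 \right)}}{F} = \frac{\left(16 - \left(9 - 2 \left(-10\right)^{2}\right)\right) \left(- \frac{3}{4}\right)}{86129} = \left(16 + \left(-9 + 2 \cdot 100\right)\right) \left(- \frac{3}{4}\right) \frac{1}{86129} = \left(16 + \left(-9 + 200\right)\right) \left(- \frac{3}{4}\right) \frac{1}{86129} = \left(16 + 191\right) \left(- \frac{3}{4}\right) \frac{1}{86129} = 207 \left(- \frac{3}{4}\right) \frac{1}{86129} = \left(- \frac{621}{4}\right) \frac{1}{86129} = - \frac{621}{344516}$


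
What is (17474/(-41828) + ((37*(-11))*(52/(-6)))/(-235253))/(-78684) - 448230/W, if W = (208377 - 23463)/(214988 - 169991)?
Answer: -16472702018627258325923/151025455862009208 ≈ -1.0907e+5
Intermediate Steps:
W = 61638/14999 (W = 184914/44997 = 184914*(1/44997) = 61638/14999 ≈ 4.1095)
(17474/(-41828) + ((37*(-11))*(52/(-6)))/(-235253))/(-78684) - 448230/W = (17474/(-41828) + ((37*(-11))*(52/(-6)))/(-235253))/(-78684) - 448230/61638/14999 = (17474*(-1/41828) - 21164*(-1)/6*(-1/235253))*(-1/78684) - 448230*14999/61638 = (-8737/20914 - 407*(-26/3)*(-1/235253))*(-1/78684) - 1120500295/10273 = (-8737/20914 + (10582/3)*(-1/235253))*(-1/78684) - 1120500295/10273 = (-8737/20914 - 10582/705759)*(-1/78684) - 1120500295/10273 = -6387528331/14760243726*(-1/78684) - 1120500295/10273 = 80854789/14701202751096 - 1120500295/10273 = -16472702018627258325923/151025455862009208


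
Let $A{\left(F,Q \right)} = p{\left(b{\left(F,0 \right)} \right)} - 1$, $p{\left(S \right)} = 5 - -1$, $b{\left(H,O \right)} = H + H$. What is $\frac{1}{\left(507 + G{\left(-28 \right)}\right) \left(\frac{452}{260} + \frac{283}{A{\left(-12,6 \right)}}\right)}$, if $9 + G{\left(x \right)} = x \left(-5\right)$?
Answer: $\frac{65}{2419296} \approx 2.6867 \cdot 10^{-5}$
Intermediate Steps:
$b{\left(H,O \right)} = 2 H$
$p{\left(S \right)} = 6$ ($p{\left(S \right)} = 5 + 1 = 6$)
$G{\left(x \right)} = -9 - 5 x$ ($G{\left(x \right)} = -9 + x \left(-5\right) = -9 - 5 x$)
$A{\left(F,Q \right)} = 5$ ($A{\left(F,Q \right)} = 6 - 1 = 5$)
$\frac{1}{\left(507 + G{\left(-28 \right)}\right) \left(\frac{452}{260} + \frac{283}{A{\left(-12,6 \right)}}\right)} = \frac{1}{\left(507 - -131\right) \left(\frac{452}{260} + \frac{283}{5}\right)} = \frac{1}{\left(507 + \left(-9 + 140\right)\right) \left(452 \cdot \frac{1}{260} + 283 \cdot \frac{1}{5}\right)} = \frac{1}{\left(507 + 131\right) \left(\frac{113}{65} + \frac{283}{5}\right)} = \frac{1}{638 \cdot \frac{3792}{65}} = \frac{1}{638} \cdot \frac{65}{3792} = \frac{65}{2419296}$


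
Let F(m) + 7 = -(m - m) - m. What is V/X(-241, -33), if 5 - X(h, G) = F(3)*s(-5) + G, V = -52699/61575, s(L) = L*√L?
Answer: -1001281/429300900 - 52699*I*√5/17172036 ≈ -0.0023324 - 0.0068622*I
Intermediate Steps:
s(L) = L^(3/2)
V = -52699/61575 (V = -52699*1/61575 = -52699/61575 ≈ -0.85585)
F(m) = -7 - m (F(m) = -7 + (-(m - m) - m) = -7 + (-1*0 - m) = -7 + (0 - m) = -7 - m)
X(h, G) = 5 - G - 50*I*√5 (X(h, G) = 5 - ((-7 - 1*3)*(-5)^(3/2) + G) = 5 - ((-7 - 3)*(-5*I*√5) + G) = 5 - (-(-50)*I*√5 + G) = 5 - (50*I*√5 + G) = 5 - (G + 50*I*√5) = 5 + (-G - 50*I*√5) = 5 - G - 50*I*√5)
V/X(-241, -33) = -52699/(61575*(5 - 1*(-33) - 50*I*√5)) = -52699/(61575*(5 + 33 - 50*I*√5)) = -52699/(61575*(38 - 50*I*√5))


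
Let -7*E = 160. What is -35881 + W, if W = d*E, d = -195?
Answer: -219967/7 ≈ -31424.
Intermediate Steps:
E = -160/7 (E = -1/7*160 = -160/7 ≈ -22.857)
W = 31200/7 (W = -195*(-160/7) = 31200/7 ≈ 4457.1)
-35881 + W = -35881 + 31200/7 = -219967/7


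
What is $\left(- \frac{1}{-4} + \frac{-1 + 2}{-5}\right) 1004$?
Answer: $\frac{251}{5} \approx 50.2$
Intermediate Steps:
$\left(- \frac{1}{-4} + \frac{-1 + 2}{-5}\right) 1004 = \left(\left(-1\right) \left(- \frac{1}{4}\right) + 1 \left(- \frac{1}{5}\right)\right) 1004 = \left(\frac{1}{4} - \frac{1}{5}\right) 1004 = \frac{1}{20} \cdot 1004 = \frac{251}{5}$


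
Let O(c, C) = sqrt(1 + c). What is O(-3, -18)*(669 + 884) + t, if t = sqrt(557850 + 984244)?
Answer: sqrt(1542094) + 1553*I*sqrt(2) ≈ 1241.8 + 2196.3*I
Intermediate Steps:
t = sqrt(1542094) ≈ 1241.8
O(-3, -18)*(669 + 884) + t = sqrt(1 - 3)*(669 + 884) + sqrt(1542094) = sqrt(-2)*1553 + sqrt(1542094) = (I*sqrt(2))*1553 + sqrt(1542094) = 1553*I*sqrt(2) + sqrt(1542094) = sqrt(1542094) + 1553*I*sqrt(2)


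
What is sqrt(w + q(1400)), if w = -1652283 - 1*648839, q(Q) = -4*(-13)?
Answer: I*sqrt(2301070) ≈ 1516.9*I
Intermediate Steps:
q(Q) = 52
w = -2301122 (w = -1652283 - 648839 = -2301122)
sqrt(w + q(1400)) = sqrt(-2301122 + 52) = sqrt(-2301070) = I*sqrt(2301070)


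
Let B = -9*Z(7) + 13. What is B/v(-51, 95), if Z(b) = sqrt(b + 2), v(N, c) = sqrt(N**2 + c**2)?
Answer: -7*sqrt(11626)/5813 ≈ -0.12984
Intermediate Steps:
Z(b) = sqrt(2 + b)
B = -14 (B = -9*sqrt(2 + 7) + 13 = -9*sqrt(9) + 13 = -9*3 + 13 = -27 + 13 = -14)
B/v(-51, 95) = -14/sqrt((-51)**2 + 95**2) = -14/sqrt(2601 + 9025) = -14*sqrt(11626)/11626 = -7*sqrt(11626)/5813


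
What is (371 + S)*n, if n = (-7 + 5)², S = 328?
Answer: 2796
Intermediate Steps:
n = 4 (n = (-2)² = 4)
(371 + S)*n = (371 + 328)*4 = 699*4 = 2796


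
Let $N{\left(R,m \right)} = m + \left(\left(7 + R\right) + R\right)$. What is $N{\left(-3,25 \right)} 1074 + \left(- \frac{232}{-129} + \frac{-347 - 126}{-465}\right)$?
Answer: $\frac{558396679}{19995} \approx 27927.0$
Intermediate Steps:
$N{\left(R,m \right)} = 7 + m + 2 R$ ($N{\left(R,m \right)} = m + \left(7 + 2 R\right) = 7 + m + 2 R$)
$N{\left(-3,25 \right)} 1074 + \left(- \frac{232}{-129} + \frac{-347 - 126}{-465}\right) = \left(7 + 25 + 2 \left(-3\right)\right) 1074 + \left(- \frac{232}{-129} + \frac{-347 - 126}{-465}\right) = \left(7 + 25 - 6\right) 1074 - - \frac{56299}{19995} = 26 \cdot 1074 + \left(\frac{232}{129} + \frac{473}{465}\right) = 27924 + \frac{56299}{19995} = \frac{558396679}{19995}$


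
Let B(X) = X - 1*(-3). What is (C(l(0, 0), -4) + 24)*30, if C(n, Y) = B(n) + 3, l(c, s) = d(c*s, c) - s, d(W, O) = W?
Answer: 900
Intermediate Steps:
B(X) = 3 + X (B(X) = X + 3 = 3 + X)
l(c, s) = -s + c*s (l(c, s) = c*s - s = -s + c*s)
C(n, Y) = 6 + n (C(n, Y) = (3 + n) + 3 = 6 + n)
(C(l(0, 0), -4) + 24)*30 = ((6 + 0*(-1 + 0)) + 24)*30 = ((6 + 0*(-1)) + 24)*30 = ((6 + 0) + 24)*30 = (6 + 24)*30 = 30*30 = 900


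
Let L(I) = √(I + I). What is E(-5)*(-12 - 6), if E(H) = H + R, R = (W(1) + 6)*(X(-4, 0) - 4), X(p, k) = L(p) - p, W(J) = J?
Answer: 90 - 252*I*√2 ≈ 90.0 - 356.38*I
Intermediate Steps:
L(I) = √2*√I (L(I) = √(2*I) = √2*√I)
X(p, k) = -p + √2*√p (X(p, k) = √2*√p - p = -p + √2*√p)
R = 14*I*√2 (R = (1 + 6)*((-1*(-4) + √2*√(-4)) - 4) = 7*((4 + √2*(2*I)) - 4) = 7*((4 + 2*I*√2) - 4) = 7*(2*I*√2) = 14*I*√2 ≈ 19.799*I)
E(H) = H + 14*I*√2
E(-5)*(-12 - 6) = (-5 + 14*I*√2)*(-12 - 6) = (-5 + 14*I*√2)*(-18) = 90 - 252*I*√2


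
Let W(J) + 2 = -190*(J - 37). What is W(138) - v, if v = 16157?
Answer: -35349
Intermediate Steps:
W(J) = 7028 - 190*J (W(J) = -2 - 190*(J - 37) = -2 - 190*(-37 + J) = -2 + (7030 - 190*J) = 7028 - 190*J)
W(138) - v = (7028 - 190*138) - 1*16157 = (7028 - 26220) - 16157 = -19192 - 16157 = -35349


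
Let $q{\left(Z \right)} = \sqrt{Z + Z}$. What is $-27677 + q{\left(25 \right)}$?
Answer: $-27677 + 5 \sqrt{2} \approx -27670.0$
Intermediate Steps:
$q{\left(Z \right)} = \sqrt{2} \sqrt{Z}$ ($q{\left(Z \right)} = \sqrt{2 Z} = \sqrt{2} \sqrt{Z}$)
$-27677 + q{\left(25 \right)} = -27677 + \sqrt{2} \sqrt{25} = -27677 + \sqrt{2} \cdot 5 = -27677 + 5 \sqrt{2}$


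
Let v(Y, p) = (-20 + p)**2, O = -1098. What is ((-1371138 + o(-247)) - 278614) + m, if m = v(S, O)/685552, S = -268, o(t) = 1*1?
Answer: -282747211907/171388 ≈ -1.6498e+6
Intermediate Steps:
o(t) = 1
m = 312481/171388 (m = (-20 - 1098)**2/685552 = (-1118)**2*(1/685552) = 1249924*(1/685552) = 312481/171388 ≈ 1.8232)
((-1371138 + o(-247)) - 278614) + m = ((-1371138 + 1) - 278614) + 312481/171388 = (-1371137 - 278614) + 312481/171388 = -1649751 + 312481/171388 = -282747211907/171388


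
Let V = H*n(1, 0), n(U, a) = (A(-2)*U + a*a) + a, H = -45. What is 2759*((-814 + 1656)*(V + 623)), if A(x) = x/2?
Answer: 1551816104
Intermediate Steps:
A(x) = x/2 (A(x) = x*(½) = x/2)
n(U, a) = a + a² - U (n(U, a) = (((½)*(-2))*U + a*a) + a = (-U + a²) + a = (a² - U) + a = a + a² - U)
V = 45 (V = -45*(0 + 0² - 1*1) = -45*(0 + 0 - 1) = -45*(-1) = 45)
2759*((-814 + 1656)*(V + 623)) = 2759*((-814 + 1656)*(45 + 623)) = 2759*(842*668) = 2759*562456 = 1551816104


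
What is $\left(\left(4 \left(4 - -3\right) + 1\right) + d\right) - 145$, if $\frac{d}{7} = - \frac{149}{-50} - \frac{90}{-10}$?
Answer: $- \frac{1607}{50} \approx -32.14$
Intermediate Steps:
$d = \frac{4193}{50}$ ($d = 7 \left(- \frac{149}{-50} - \frac{90}{-10}\right) = 7 \left(\left(-149\right) \left(- \frac{1}{50}\right) - -9\right) = 7 \left(\frac{149}{50} + 9\right) = 7 \cdot \frac{599}{50} = \frac{4193}{50} \approx 83.86$)
$\left(\left(4 \left(4 - -3\right) + 1\right) + d\right) - 145 = \left(\left(4 \left(4 - -3\right) + 1\right) + \frac{4193}{50}\right) - 145 = \left(\left(4 \left(4 + 3\right) + 1\right) + \frac{4193}{50}\right) - 145 = \left(\left(4 \cdot 7 + 1\right) + \frac{4193}{50}\right) - 145 = \left(\left(28 + 1\right) + \frac{4193}{50}\right) - 145 = \left(29 + \frac{4193}{50}\right) - 145 = \frac{5643}{50} - 145 = - \frac{1607}{50}$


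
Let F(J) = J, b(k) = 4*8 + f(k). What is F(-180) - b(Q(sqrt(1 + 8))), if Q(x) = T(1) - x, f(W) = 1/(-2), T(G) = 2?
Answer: -423/2 ≈ -211.50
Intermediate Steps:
f(W) = -1/2
Q(x) = 2 - x
b(k) = 63/2 (b(k) = 4*8 - 1/2 = 32 - 1/2 = 63/2)
F(-180) - b(Q(sqrt(1 + 8))) = -180 - 1*63/2 = -180 - 63/2 = -423/2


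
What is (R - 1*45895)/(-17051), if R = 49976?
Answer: -4081/17051 ≈ -0.23934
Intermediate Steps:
(R - 1*45895)/(-17051) = (49976 - 1*45895)/(-17051) = (49976 - 45895)*(-1/17051) = 4081*(-1/17051) = -4081/17051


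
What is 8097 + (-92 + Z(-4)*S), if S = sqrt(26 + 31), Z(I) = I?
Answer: 8005 - 4*sqrt(57) ≈ 7974.8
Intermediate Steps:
S = sqrt(57) ≈ 7.5498
8097 + (-92 + Z(-4)*S) = 8097 + (-92 - 4*sqrt(57)) = 8005 - 4*sqrt(57)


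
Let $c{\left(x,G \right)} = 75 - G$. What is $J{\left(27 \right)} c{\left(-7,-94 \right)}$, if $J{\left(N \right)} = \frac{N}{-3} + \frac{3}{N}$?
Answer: $- \frac{13520}{9} \approx -1502.2$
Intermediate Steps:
$J{\left(N \right)} = \frac{3}{N} - \frac{N}{3}$ ($J{\left(N \right)} = N \left(- \frac{1}{3}\right) + \frac{3}{N} = - \frac{N}{3} + \frac{3}{N} = \frac{3}{N} - \frac{N}{3}$)
$J{\left(27 \right)} c{\left(-7,-94 \right)} = \left(\frac{3}{27} - 9\right) \left(75 - -94\right) = \left(3 \cdot \frac{1}{27} - 9\right) \left(75 + 94\right) = \left(\frac{1}{9} - 9\right) 169 = \left(- \frac{80}{9}\right) 169 = - \frac{13520}{9}$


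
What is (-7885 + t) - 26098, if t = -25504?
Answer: -59487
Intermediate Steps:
(-7885 + t) - 26098 = (-7885 - 25504) - 26098 = -33389 - 26098 = -59487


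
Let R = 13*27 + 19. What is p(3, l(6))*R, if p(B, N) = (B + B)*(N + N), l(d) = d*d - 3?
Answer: 146520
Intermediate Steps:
l(d) = -3 + d² (l(d) = d² - 3 = -3 + d²)
R = 370 (R = 351 + 19 = 370)
p(B, N) = 4*B*N (p(B, N) = (2*B)*(2*N) = 4*B*N)
p(3, l(6))*R = (4*3*(-3 + 6²))*370 = (4*3*(-3 + 36))*370 = (4*3*33)*370 = 396*370 = 146520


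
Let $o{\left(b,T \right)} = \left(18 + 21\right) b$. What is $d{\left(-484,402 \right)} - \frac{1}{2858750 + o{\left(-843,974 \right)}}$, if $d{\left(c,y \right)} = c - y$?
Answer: $- \frac{2503723479}{2825873} \approx -886.0$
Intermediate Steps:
$o{\left(b,T \right)} = 39 b$
$d{\left(-484,402 \right)} - \frac{1}{2858750 + o{\left(-843,974 \right)}} = \left(-484 - 402\right) - \frac{1}{2858750 + 39 \left(-843\right)} = \left(-484 - 402\right) - \frac{1}{2858750 - 32877} = -886 - \frac{1}{2825873} = - \frac{2503723479}{2825873}$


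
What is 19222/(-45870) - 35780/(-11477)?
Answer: 710308853/263224995 ≈ 2.6985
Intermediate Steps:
19222/(-45870) - 35780/(-11477) = 19222*(-1/45870) - 35780*(-1/11477) = -9611/22935 + 35780/11477 = 710308853/263224995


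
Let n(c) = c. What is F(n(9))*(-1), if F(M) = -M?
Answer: 9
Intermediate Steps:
F(n(9))*(-1) = -1*9*(-1) = -9*(-1) = 9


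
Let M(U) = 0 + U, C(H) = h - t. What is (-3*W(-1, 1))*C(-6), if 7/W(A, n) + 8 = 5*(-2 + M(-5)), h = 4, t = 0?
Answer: 84/43 ≈ 1.9535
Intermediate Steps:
C(H) = 4 (C(H) = 4 - 1*0 = 4 + 0 = 4)
M(U) = U
W(A, n) = -7/43 (W(A, n) = 7/(-8 + 5*(-2 - 5)) = 7/(-8 + 5*(-7)) = 7/(-8 - 35) = 7/(-43) = 7*(-1/43) = -7/43)
(-3*W(-1, 1))*C(-6) = -3*(-7/43)*4 = (21/43)*4 = 84/43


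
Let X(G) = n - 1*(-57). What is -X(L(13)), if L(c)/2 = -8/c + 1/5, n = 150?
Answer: -207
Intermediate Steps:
L(c) = 2/5 - 16/c (L(c) = 2*(-8/c + 1/5) = 2*(1/5 - 8/c) = 2/5 - 16/c)
X(G) = 207 (X(G) = 150 - 1*(-57) = 150 + 57 = 207)
-X(L(13)) = -1*207 = -207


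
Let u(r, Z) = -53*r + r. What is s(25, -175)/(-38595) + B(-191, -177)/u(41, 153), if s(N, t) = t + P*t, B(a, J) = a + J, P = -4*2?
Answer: 579563/4114227 ≈ 0.14087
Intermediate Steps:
P = -8
u(r, Z) = -52*r
B(a, J) = J + a
s(N, t) = -7*t (s(N, t) = t - 8*t = -7*t)
s(25, -175)/(-38595) + B(-191, -177)/u(41, 153) = -7*(-175)/(-38595) + (-177 - 191)/((-52*41)) = 1225*(-1/38595) - 368/(-2132) = -245/7719 - 368*(-1/2132) = -245/7719 + 92/533 = 579563/4114227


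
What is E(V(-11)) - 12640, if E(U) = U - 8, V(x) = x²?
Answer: -12527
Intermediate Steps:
E(U) = -8 + U
E(V(-11)) - 12640 = (-8 + (-11)²) - 12640 = (-8 + 121) - 12640 = 113 - 12640 = -12527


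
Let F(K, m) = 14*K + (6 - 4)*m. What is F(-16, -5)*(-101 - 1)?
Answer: 23868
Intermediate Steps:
F(K, m) = 2*m + 14*K (F(K, m) = 14*K + 2*m = 2*m + 14*K)
F(-16, -5)*(-101 - 1) = (2*(-5) + 14*(-16))*(-101 - 1) = (-10 - 224)*(-102) = -234*(-102) = 23868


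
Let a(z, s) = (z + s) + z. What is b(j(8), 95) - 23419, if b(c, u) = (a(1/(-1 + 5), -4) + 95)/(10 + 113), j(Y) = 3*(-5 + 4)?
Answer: -1920297/82 ≈ -23418.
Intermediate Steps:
j(Y) = -3 (j(Y) = 3*(-1) = -3)
a(z, s) = s + 2*z (a(z, s) = (s + z) + z = s + 2*z)
b(c, u) = 61/82 (b(c, u) = ((-4 + 2/(-1 + 5)) + 95)/(10 + 113) = ((-4 + 2/4) + 95)/123 = ((-4 + 2*(¼)) + 95)*(1/123) = ((-4 + ½) + 95)*(1/123) = (-7/2 + 95)*(1/123) = (183/2)*(1/123) = 61/82)
b(j(8), 95) - 23419 = 61/82 - 23419 = -1920297/82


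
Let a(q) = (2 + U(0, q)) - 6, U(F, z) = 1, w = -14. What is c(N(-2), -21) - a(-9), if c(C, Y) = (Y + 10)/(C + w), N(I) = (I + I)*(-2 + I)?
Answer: -5/2 ≈ -2.5000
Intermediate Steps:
N(I) = 2*I*(-2 + I) (N(I) = (2*I)*(-2 + I) = 2*I*(-2 + I))
c(C, Y) = (10 + Y)/(-14 + C) (c(C, Y) = (Y + 10)/(C - 14) = (10 + Y)/(-14 + C))
a(q) = -3 (a(q) = (2 + 1) - 6 = 3 - 6 = -3)
c(N(-2), -21) - a(-9) = (10 - 21)/(-14 + 2*(-2)*(-2 - 2)) - 1*(-3) = -11/(-14 + 2*(-2)*(-4)) + 3 = -11/(-14 + 16) + 3 = -11/2 + 3 = -5/2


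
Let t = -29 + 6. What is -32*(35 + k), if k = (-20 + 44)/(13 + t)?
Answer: -5216/5 ≈ -1043.2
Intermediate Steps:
t = -23
k = -12/5 (k = (-20 + 44)/(13 - 23) = 24/(-10) = 24*(-1/10) = -12/5 ≈ -2.4000)
-32*(35 + k) = -32*(35 - 12/5) = -32*163/5 = -5216/5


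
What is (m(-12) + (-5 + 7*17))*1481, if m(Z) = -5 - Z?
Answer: 179201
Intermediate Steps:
(m(-12) + (-5 + 7*17))*1481 = ((-5 - 1*(-12)) + (-5 + 7*17))*1481 = ((-5 + 12) + (-5 + 119))*1481 = (7 + 114)*1481 = 121*1481 = 179201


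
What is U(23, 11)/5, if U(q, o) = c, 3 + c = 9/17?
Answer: -42/85 ≈ -0.49412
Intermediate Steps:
c = -42/17 (c = -3 + 9/17 = -42/17 ≈ -2.4706)
U(q, o) = -42/17
U(23, 11)/5 = -42/17/5 = -42/17*1/5 = -42/85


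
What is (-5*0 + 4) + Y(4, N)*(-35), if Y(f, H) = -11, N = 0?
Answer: 389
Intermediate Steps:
(-5*0 + 4) + Y(4, N)*(-35) = (-5*0 + 4) - 11*(-35) = (0 + 4) + 385 = 4 + 385 = 389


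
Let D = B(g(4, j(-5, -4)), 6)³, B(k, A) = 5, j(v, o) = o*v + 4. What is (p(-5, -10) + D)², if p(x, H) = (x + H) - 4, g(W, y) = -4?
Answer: 11236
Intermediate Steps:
j(v, o) = 4 + o*v
p(x, H) = -4 + H + x (p(x, H) = (H + x) - 4 = -4 + H + x)
D = 125 (D = 5³ = 125)
(p(-5, -10) + D)² = ((-4 - 10 - 5) + 125)² = (-19 + 125)² = 106² = 11236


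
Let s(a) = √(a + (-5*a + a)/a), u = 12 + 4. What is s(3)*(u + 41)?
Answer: 57*I ≈ 57.0*I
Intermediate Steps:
u = 16
s(a) = √(-4 + a) (s(a) = √(a + (-4*a)/a) = √(a - 4) = √(-4 + a))
s(3)*(u + 41) = √(-4 + 3)*(16 + 41) = √(-1)*57 = I*57 = 57*I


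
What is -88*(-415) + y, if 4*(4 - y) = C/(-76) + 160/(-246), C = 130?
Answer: 682863739/18696 ≈ 36525.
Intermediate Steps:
y = 85819/18696 (y = 4 - (130/(-76) + 160/(-246))/4 = 4 - (130*(-1/76) + 160*(-1/246))/4 = 4 - (-65/38 - 80/123)/4 = 4 - 1/4*(-11035/4674) = 4 + 11035/18696 = 85819/18696 ≈ 4.5902)
-88*(-415) + y = -88*(-415) + 85819/18696 = 36520 + 85819/18696 = 682863739/18696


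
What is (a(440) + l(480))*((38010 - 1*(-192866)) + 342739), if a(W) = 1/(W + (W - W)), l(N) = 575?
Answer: 29025033723/88 ≈ 3.2983e+8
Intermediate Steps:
a(W) = 1/W (a(W) = 1/(W + 0) = 1/W)
(a(440) + l(480))*((38010 - 1*(-192866)) + 342739) = (1/440 + 575)*((38010 - 1*(-192866)) + 342739) = (1/440 + 575)*((38010 + 192866) + 342739) = 253001*(230876 + 342739)/440 = (253001/440)*573615 = 29025033723/88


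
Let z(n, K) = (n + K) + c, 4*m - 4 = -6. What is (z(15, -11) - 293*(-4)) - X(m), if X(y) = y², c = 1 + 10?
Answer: 4747/4 ≈ 1186.8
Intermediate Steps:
m = -½ (m = 1 + (¼)*(-6) = 1 - 3/2 = -½ ≈ -0.50000)
c = 11
z(n, K) = 11 + K + n (z(n, K) = (n + K) + 11 = (K + n) + 11 = 11 + K + n)
(z(15, -11) - 293*(-4)) - X(m) = ((11 - 11 + 15) - 293*(-4)) - (-½)² = (15 + 1172) - 1*¼ = 1187 - ¼ = 4747/4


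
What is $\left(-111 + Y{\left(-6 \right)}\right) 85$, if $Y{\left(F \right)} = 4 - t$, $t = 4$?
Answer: $-9435$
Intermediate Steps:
$Y{\left(F \right)} = 0$ ($Y{\left(F \right)} = 4 - 4 = 0$)
$\left(-111 + Y{\left(-6 \right)}\right) 85 = \left(-111 + 0\right) 85 = \left(-111\right) 85 = -9435$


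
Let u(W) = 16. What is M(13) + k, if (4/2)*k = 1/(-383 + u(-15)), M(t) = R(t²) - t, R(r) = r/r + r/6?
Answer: 17798/1101 ≈ 16.165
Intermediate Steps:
R(r) = 1 + r/6 (R(r) = 1 + r*(⅙) = 1 + r/6)
M(t) = 1 - t + t²/6 (M(t) = (1 + t²/6) - t = 1 - t + t²/6)
k = -1/734 (k = 1/(2*(-383 + 16)) = (½)/(-367) = (½)*(-1/367) = -1/734 ≈ -0.0013624)
M(13) + k = (1 - 1*13 + (⅙)*13²) - 1/734 = (1 - 13 + (⅙)*169) - 1/734 = (1 - 13 + 169/6) - 1/734 = 97/6 - 1/734 = 17798/1101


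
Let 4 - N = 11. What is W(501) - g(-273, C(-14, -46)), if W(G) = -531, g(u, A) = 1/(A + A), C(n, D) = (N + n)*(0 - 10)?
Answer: -223021/420 ≈ -531.00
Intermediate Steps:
N = -7 (N = 4 - 1*11 = 4 - 11 = -7)
C(n, D) = 70 - 10*n (C(n, D) = (-7 + n)*(0 - 10) = (-7 + n)*(-10) = 70 - 10*n)
g(u, A) = 1/(2*A)
W(501) - g(-273, C(-14, -46)) = -531 - 1/(2*(70 - 10*(-14))) = -531 - 1/(2*(70 + 140)) = -531 - 1/(2*210) = -531 - 1*1/420 = -531 - 1/420 = -223021/420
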